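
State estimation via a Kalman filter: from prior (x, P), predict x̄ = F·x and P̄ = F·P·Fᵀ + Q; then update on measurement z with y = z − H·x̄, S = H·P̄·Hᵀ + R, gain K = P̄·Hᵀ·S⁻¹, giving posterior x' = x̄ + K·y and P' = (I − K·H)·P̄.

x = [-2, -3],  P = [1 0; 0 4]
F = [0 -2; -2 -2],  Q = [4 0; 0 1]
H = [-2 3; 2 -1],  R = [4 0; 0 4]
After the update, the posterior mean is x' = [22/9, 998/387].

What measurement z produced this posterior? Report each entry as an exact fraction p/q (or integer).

z = [2, 2]

x̄ = F·x = [6, 10]
P̄ = F·P·Fᵀ + Q = [20 16; 16 21]
S = H·P̄·Hᵀ + R = [81 -15; -15 41]
K = P̄·Hᵀ·S⁻¹ = [2/9 2/3; 359/774 113/258]
x' − x̄ = [-32/9, -2872/387] = K·y
y = (KᵀK)⁻¹·Kᵀ·(x' − x̄) = [-16, 0]
z = y + H·x̄ = [-16, 0] + [18, 2] = [2, 2]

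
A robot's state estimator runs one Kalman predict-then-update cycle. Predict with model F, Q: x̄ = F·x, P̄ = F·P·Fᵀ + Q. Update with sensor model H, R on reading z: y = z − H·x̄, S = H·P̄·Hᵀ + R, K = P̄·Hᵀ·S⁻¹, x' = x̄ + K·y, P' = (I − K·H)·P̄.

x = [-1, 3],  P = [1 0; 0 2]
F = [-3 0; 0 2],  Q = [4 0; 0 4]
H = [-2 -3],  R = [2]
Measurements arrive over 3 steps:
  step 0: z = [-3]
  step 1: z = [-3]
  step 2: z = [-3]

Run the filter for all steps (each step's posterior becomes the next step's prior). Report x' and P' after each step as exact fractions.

step 0: x̄ = F·x = [3, 6]
step 0: P̄ = F·P·Fᵀ + Q = [13 0; 0 12]
step 0: y = z − H·x̄ = [21]
step 0: S = H·P̄·Hᵀ + R = [162]
step 0: K = P̄·Hᵀ·S⁻¹ = [-13/81; -2/9]
step 0: x' = x̄ + K·y = [-10/27, 4/3]
step 0: P' = (I − K·H)·P̄ = [715/81 -52/9; -52/9 4]
step 1: x̄ = F·x = [10/9, 8/3]
step 1: P̄ = F·P·Fᵀ + Q = [751/9 104/3; 104/3 20]
step 1: y = z − H·x̄ = [65/9]
step 1: S = H·P̄·Hᵀ + R = [8386/9]
step 1: K = P̄·Hᵀ·S⁻¹ = [-1219/4193; -582/4193]
step 1: x' = x̄ + K·y = [-4145/4193, 6978/4193]
step 1: P' = (I − K·H)·P̄ = [19669/4193 -12300/4193; -12300/4193 8588/4193]
step 2: x̄ = F·x = [12435/4193, 13956/4193]
step 2: P̄ = F·P·Fᵀ + Q = [193793/4193 73800/4193; 73800/4193 51124/4193]
step 2: y = z − H·x̄ = [7737/599]
step 2: S = H·P̄·Hᵀ + R = [304182/599]
step 2: K = P̄·Hᵀ·S⁻¹ = [-43499/152091; -7166/50697]
step 2: x' = x̄ + K·y = [-258548/354879, 177754/118293]
step 2: P' = (I − K·H)·P̄ = [4981451/1064637 -1039324/354879; -1039324/354879 242108/118293]

step 0: x' = [-10/27, 4/3], P' = [715/81 -52/9; -52/9 4]
step 1: x' = [-4145/4193, 6978/4193], P' = [19669/4193 -12300/4193; -12300/4193 8588/4193]
step 2: x' = [-258548/354879, 177754/118293], P' = [4981451/1064637 -1039324/354879; -1039324/354879 242108/118293]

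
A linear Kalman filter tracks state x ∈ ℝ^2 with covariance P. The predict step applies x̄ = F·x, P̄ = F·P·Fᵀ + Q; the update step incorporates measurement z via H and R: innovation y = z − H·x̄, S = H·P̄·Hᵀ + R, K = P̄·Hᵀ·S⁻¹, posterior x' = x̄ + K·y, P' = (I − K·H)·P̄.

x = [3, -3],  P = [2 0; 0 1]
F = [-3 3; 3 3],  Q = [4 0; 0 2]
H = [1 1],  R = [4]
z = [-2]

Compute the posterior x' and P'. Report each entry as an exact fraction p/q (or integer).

x' = [-238/23, 160/23]
P' = [471/23 -427/23; -427/23 467/23]

x̄ = F·x = [-18, 0]
P̄ = F·P·Fᵀ + Q = [31 -9; -9 29]
y = z − H·x̄ = [16]
S = H·P̄·Hᵀ + R = [46]
K = P̄·Hᵀ·S⁻¹ = [11/23; 10/23]
x' = x̄ + K·y = [-238/23, 160/23]
P' = (I − K·H)·P̄ = [471/23 -427/23; -427/23 467/23]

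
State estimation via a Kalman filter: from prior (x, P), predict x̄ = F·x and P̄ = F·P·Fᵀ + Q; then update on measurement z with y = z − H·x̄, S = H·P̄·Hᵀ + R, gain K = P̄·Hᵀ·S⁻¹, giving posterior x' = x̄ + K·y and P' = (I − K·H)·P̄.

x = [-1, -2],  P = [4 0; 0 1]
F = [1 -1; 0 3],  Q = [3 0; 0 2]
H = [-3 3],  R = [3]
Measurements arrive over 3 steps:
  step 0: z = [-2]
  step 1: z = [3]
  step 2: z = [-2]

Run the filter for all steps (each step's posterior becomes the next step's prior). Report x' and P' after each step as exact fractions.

step 0: x̄ = F·x = [1, -6]
step 0: P̄ = F·P·Fᵀ + Q = [8 -3; -3 11]
step 0: y = z − H·x̄ = [19]
step 0: S = H·P̄·Hᵀ + R = [228]
step 0: K = P̄·Hᵀ·S⁻¹ = [-11/76; 7/38]
step 0: x' = x̄ + K·y = [-7/4, -5/2]
step 0: P' = (I − K·H)·P̄ = [245/76 117/38; 117/38 62/19]
step 1: x̄ = F·x = [3/4, -15/2]
step 1: P̄ = F·P·Fᵀ + Q = [253/76 -21/38; -21/38 596/19]
step 1: y = z − H·x̄ = [111/4]
step 1: S = H·P̄·Hᵀ + R = [24717/76]
step 1: K = P̄·Hᵀ·S⁻¹ = [-295/8239; 2426/8239]
step 1: x' = x̄ + K·y = [-2007/8239, 5529/8239]
step 1: P' = (I − K·H)·P̄ = [23992/8239 23697/8239; 23697/8239 26123/8239]
step 2: x̄ = F·x = [-7536/8239, 16587/8239]
step 2: P̄ = F·P·Fᵀ + Q = [27438/8239 -7278/8239; -7278/8239 251585/8239]
step 2: y = z − H·x̄ = [-8077/749]
step 2: S = H·P̄·Hᵀ + R = [242448/749]
step 2: K = P̄·Hᵀ·S⁻¹ = [-789/20204; 23533/80816]
step 2: x' = x̄ + K·y = [-109689/222244, -1001791/888976]
step 2: P' = (I − K·H)·P̄ = [157605/55561 621741/222244; 621741/222244 2745827/888976]

step 0: x' = [-7/4, -5/2], P' = [245/76 117/38; 117/38 62/19]
step 1: x' = [-2007/8239, 5529/8239], P' = [23992/8239 23697/8239; 23697/8239 26123/8239]
step 2: x' = [-109689/222244, -1001791/888976], P' = [157605/55561 621741/222244; 621741/222244 2745827/888976]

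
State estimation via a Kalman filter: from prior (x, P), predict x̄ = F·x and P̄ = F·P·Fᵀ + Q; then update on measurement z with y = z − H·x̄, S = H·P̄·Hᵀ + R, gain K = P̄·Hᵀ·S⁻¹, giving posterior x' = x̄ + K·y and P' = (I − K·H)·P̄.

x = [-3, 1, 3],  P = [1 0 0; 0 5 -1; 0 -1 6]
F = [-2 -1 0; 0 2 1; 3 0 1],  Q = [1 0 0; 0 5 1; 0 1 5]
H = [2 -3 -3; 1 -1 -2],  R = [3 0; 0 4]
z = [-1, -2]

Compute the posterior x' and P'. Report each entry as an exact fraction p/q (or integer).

x' = [269/65, 1315/494, 659/988]
P' = [303/65 15/13 24/13; 15/13 1867/494 -2525/988; 24/13 -2525/988 7065/1976]

x̄ = F·x = [5, 5, -6]
P̄ = F·P·Fᵀ + Q = [10 -9 -5; -9 27 5; -5 5 20]
y = z − H·x̄ = [-14, -14]
S = H·P̄·Hᵀ + R = [724 346; 346 179]
K = P̄·Hᵀ·S⁻¹ = [7/65 -3/65; -449/988 307/494; 417/1976 -679/988]
x' = x̄ + K·y = [269/65, 1315/494, 659/988]
P' = (I − K·H)·P̄ = [303/65 15/13 24/13; 15/13 1867/494 -2525/988; 24/13 -2525/988 7065/1976]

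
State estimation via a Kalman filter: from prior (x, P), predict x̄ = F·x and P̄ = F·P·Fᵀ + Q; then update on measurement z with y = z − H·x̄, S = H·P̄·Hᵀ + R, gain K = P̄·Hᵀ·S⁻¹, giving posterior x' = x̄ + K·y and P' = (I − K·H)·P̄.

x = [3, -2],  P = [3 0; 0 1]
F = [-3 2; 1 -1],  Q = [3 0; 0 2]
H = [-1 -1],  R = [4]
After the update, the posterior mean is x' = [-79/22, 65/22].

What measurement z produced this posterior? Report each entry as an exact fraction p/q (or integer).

x̄ = F·x = [-13, 5]
P̄ = F·P·Fᵀ + Q = [34 -11; -11 6]
S = H·P̄·Hᵀ + R = [22]
K = P̄·Hᵀ·S⁻¹ = [-23/22; 5/22]
x' − x̄ = [207/22, -45/22] = K·y
y = (KᵀK)⁻¹·Kᵀ·(x' − x̄) = [-9]
z = y + H·x̄ = [-9] + [8] = [-1]

z = [-1]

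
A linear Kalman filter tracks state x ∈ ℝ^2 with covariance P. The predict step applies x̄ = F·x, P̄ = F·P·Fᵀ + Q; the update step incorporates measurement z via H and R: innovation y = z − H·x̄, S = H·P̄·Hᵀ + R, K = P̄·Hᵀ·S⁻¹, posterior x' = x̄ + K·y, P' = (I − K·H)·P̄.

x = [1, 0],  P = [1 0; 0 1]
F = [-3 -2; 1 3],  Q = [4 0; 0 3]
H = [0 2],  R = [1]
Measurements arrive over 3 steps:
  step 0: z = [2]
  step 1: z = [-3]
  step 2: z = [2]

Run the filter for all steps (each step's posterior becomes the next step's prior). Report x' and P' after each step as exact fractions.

step 0: x̄ = F·x = [-3, 1]
step 0: P̄ = F·P·Fᵀ + Q = [17 -9; -9 13]
step 0: y = z − H·x̄ = [0]
step 0: S = H·P̄·Hᵀ + R = [53]
step 0: K = P̄·Hᵀ·S⁻¹ = [-18/53; 26/53]
step 0: x' = x̄ + K·y = [-3, 1]
step 0: P' = (I − K·H)·P̄ = [577/53 -9/53; -9/53 13/53]
step 1: x̄ = F·x = [7, 0]
step 1: P̄ = F·P·Fᵀ + Q = [5349/53 -1710/53; -1710/53 799/53]
step 1: y = z − H·x̄ = [-3]
step 1: S = H·P̄·Hᵀ + R = [3249/53]
step 1: K = P̄·Hᵀ·S⁻¹ = [-20/19; 1598/3249]
step 1: x' = x̄ + K·y = [193/19, -1598/1083]
step 1: P' = (I − K·H)·P̄ = [33 -10/19; -10/19 799/3249]
step 2: x̄ = F·x = [-29807/1083, 2069/361]
step 2: P̄ = F·P·Fᵀ + Q = [960625/3249 -102545/1083; -102545/1083 12655/361]
step 2: y = z − H·x̄ = [-3416/361]
step 2: S = H·P̄·Hᵀ + R = [50981/361]
step 2: K = P̄·Hᵀ·S⁻¹ = [-205090/152943; 25310/50981]
step 2: x' = x̄ + K·y = [-324101/21849, 7527/7283]
step 2: P' = (I − K·H)·P̄ = [19146025/458829 -102545/152943; -102545/152943 12655/50981]

step 0: x' = [-3, 1], P' = [577/53 -9/53; -9/53 13/53]
step 1: x' = [193/19, -1598/1083], P' = [33 -10/19; -10/19 799/3249]
step 2: x' = [-324101/21849, 7527/7283], P' = [19146025/458829 -102545/152943; -102545/152943 12655/50981]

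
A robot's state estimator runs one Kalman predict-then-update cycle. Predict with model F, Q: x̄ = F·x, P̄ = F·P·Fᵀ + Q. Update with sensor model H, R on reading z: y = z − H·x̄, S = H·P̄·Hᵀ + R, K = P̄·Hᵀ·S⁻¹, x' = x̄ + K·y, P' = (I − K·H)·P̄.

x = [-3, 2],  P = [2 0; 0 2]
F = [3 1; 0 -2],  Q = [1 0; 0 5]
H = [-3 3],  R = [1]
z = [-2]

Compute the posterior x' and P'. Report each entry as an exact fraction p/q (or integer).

x̄ = F·x = [-7, -4]
P̄ = F·P·Fᵀ + Q = [21 -4; -4 13]
y = z − H·x̄ = [-11]
S = H·P̄·Hᵀ + R = [379]
K = P̄·Hᵀ·S⁻¹ = [-75/379; 51/379]
x' = x̄ + K·y = [-1828/379, -2077/379]
P' = (I − K·H)·P̄ = [2334/379 2309/379; 2309/379 2326/379]

x' = [-1828/379, -2077/379]
P' = [2334/379 2309/379; 2309/379 2326/379]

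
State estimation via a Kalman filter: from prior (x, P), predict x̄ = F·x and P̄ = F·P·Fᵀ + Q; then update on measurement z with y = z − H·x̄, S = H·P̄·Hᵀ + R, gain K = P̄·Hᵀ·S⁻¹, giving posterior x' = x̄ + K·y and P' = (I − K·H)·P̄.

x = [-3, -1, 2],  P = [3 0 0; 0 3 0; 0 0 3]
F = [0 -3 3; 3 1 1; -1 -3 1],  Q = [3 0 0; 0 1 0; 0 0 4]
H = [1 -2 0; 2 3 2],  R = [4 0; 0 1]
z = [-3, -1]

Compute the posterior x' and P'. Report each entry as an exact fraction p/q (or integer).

x' = [-33861/154063, 170792/154063, -298863/154063]
P' = [286788/154063 68844/154063 -372930/154063; 68844/154063 148046/154063 -282393/154063; -372930/154063 -282393/154063 805082/154063]

x̄ = F·x = [9, -8, 8]
P̄ = F·P·Fᵀ + Q = [57 0 36; 0 34 -15; 36 -15 37]
y = z − H·x̄ = [-28, -11]
S = H·P̄·Hᵀ + R = [197 42; 42 791]
K = P̄·Hᵀ·S⁻¹ = [5325/22009 34248/154063; -8116/22009 17040/154063; 6852/22009 17125/154063]
x' = x̄ + K·y = [-33861/154063, 170792/154063, -298863/154063]
P' = (I − K·H)·P̄ = [286788/154063 68844/154063 -372930/154063; 68844/154063 148046/154063 -282393/154063; -372930/154063 -282393/154063 805082/154063]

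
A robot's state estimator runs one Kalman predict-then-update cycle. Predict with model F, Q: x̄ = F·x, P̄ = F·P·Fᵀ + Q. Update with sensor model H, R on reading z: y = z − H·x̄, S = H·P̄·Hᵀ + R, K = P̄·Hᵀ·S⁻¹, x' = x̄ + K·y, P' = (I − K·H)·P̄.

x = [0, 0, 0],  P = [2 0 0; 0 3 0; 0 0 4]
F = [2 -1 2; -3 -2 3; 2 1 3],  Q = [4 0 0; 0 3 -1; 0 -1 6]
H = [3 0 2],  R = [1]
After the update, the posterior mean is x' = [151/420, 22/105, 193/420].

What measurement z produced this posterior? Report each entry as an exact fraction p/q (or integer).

z = [2]

x̄ = F·x = [0, 0, 0]
P̄ = F·P·Fᵀ + Q = [31 18 29; 18 69 17; 29 17 53]
S = H·P̄·Hᵀ + R = [840]
K = P̄·Hᵀ·S⁻¹ = [151/840; 11/105; 193/840]
x' − x̄ = [151/420, 22/105, 193/420] = K·y
y = (KᵀK)⁻¹·Kᵀ·(x' − x̄) = [2]
z = y + H·x̄ = [2] + [0] = [2]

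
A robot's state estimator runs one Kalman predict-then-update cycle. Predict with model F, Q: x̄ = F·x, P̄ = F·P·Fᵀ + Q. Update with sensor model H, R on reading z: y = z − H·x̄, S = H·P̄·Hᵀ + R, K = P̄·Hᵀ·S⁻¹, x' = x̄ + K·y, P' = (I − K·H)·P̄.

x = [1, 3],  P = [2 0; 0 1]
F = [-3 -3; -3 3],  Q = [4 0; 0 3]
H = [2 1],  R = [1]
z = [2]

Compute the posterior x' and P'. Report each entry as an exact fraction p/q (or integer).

x̄ = F·x = [-12, 6]
P̄ = F·P·Fᵀ + Q = [31 9; 9 30]
y = z − H·x̄ = [20]
S = H·P̄·Hᵀ + R = [191]
K = P̄·Hᵀ·S⁻¹ = [71/191; 48/191]
x' = x̄ + K·y = [-872/191, 2106/191]
P' = (I − K·H)·P̄ = [880/191 -1689/191; -1689/191 3426/191]

x' = [-872/191, 2106/191]
P' = [880/191 -1689/191; -1689/191 3426/191]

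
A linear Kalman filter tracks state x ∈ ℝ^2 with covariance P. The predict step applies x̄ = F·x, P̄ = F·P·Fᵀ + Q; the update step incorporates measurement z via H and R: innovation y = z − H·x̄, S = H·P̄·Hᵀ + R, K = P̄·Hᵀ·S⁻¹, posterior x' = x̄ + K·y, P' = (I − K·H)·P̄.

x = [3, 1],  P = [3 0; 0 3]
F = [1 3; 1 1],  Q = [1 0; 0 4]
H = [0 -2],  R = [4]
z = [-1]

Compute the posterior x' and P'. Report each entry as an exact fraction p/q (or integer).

x' = [24/11, 9/11]
P' = [197/11 12/11; 12/11 10/11]

x̄ = F·x = [6, 4]
P̄ = F·P·Fᵀ + Q = [31 12; 12 10]
y = z − H·x̄ = [7]
S = H·P̄·Hᵀ + R = [44]
K = P̄·Hᵀ·S⁻¹ = [-6/11; -5/11]
x' = x̄ + K·y = [24/11, 9/11]
P' = (I − K·H)·P̄ = [197/11 12/11; 12/11 10/11]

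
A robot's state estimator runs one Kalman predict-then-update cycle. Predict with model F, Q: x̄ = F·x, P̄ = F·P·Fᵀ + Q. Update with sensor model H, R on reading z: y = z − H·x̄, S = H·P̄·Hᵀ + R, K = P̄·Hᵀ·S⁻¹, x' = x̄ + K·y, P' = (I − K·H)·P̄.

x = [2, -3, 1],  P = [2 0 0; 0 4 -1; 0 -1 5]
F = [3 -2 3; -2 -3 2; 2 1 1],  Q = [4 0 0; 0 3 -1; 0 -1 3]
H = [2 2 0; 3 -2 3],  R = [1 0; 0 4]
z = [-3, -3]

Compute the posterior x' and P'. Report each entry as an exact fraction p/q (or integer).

x' = [-270169/1104833, -1368977/1104833, -1712494/1104833]
P' = [1052518/1104833 -931542/1104833 -1491182/1104833; -931542/1104833 1086494/1104833 1473782/1104833; -1491182/1104833 1473782/1104833 2658962/1104833]

x̄ = F·x = [15, 7, 2]
P̄ = F·P·Fᵀ + Q = [95 55 18; 55 79 -10; 18 -10 18]
y = z − H·x̄ = [-47, -40]
S = H·P̄·Hᵀ + R = [1137 412; 412 1121]
K = P̄·Hᵀ·S⁻¹ = [241952/1104833 136773/1104833; 309904/1104833 -136567/1104833; -34800/1104833 138944/1104833]
x' = x̄ + K·y = [-270169/1104833, -1368977/1104833, -1712494/1104833]
P' = (I − K·H)·P̄ = [1052518/1104833 -931542/1104833 -1491182/1104833; -931542/1104833 1086494/1104833 1473782/1104833; -1491182/1104833 1473782/1104833 2658962/1104833]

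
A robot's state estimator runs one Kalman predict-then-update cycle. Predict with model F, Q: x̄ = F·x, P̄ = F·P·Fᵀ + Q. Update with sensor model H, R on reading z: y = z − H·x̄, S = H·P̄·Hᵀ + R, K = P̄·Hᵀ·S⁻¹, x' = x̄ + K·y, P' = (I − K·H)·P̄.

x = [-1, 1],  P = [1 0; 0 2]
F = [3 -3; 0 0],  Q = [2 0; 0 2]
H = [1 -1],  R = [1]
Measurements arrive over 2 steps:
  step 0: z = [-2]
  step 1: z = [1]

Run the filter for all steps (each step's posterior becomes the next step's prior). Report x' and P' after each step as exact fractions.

step 0: x̄ = F·x = [-6, 0]
step 0: P̄ = F·P·Fᵀ + Q = [29 0; 0 2]
step 0: y = z − H·x̄ = [4]
step 0: S = H·P̄·Hᵀ + R = [32]
step 0: K = P̄·Hᵀ·S⁻¹ = [29/32; -1/16]
step 0: x' = x̄ + K·y = [-19/8, -1/4]
step 0: P' = (I − K·H)·P̄ = [87/32 29/16; 29/16 15/8]
step 1: x̄ = F·x = [-51/8, 0]
step 1: P̄ = F·P·Fᵀ + Q = [343/32 0; 0 2]
step 1: y = z − H·x̄ = [59/8]
step 1: S = H·P̄·Hᵀ + R = [439/32]
step 1: K = P̄·Hᵀ·S⁻¹ = [343/439; -64/439]
step 1: x' = x̄ + K·y = [-269/439, -472/439]
step 1: P' = (I − K·H)·P̄ = [1029/439 686/439; 686/439 750/439]

step 0: x' = [-19/8, -1/4], P' = [87/32 29/16; 29/16 15/8]
step 1: x' = [-269/439, -472/439], P' = [1029/439 686/439; 686/439 750/439]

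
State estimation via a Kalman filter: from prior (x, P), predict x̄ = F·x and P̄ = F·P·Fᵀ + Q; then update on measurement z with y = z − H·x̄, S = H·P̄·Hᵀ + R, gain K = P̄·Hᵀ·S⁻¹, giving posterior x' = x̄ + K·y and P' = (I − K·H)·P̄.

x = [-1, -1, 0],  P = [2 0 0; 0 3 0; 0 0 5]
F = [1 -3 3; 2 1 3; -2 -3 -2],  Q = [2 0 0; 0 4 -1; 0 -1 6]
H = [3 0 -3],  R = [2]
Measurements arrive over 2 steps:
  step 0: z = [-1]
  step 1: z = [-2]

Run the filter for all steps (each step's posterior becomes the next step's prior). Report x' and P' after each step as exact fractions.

step 0: x̄ = F·x = [2, -3, 5]
step 0: P̄ = F·P·Fᵀ + Q = [76 40 -7; 40 60 -48; -7 -48 61]
step 0: y = z − H·x̄ = [8]
step 0: S = H·P̄·Hᵀ + R = [1361]
step 0: K = P̄·Hᵀ·S⁻¹ = [249/1361; 264/1361; -204/1361]
step 0: x' = x̄ + K·y = [4714/1361, -1971/1361, 5173/1361]
step 0: P' = (I − K·H)·P̄ = [41435/1361 -11296/1361 41269/1361; -11296/1361 11964/1361 -11472/1361; 41269/1361 -11472/1361 41405/1361]
step 1: x̄ = F·x = [26146/1361, 22976/1361, -13861/1361]
step 1: P̄ = F·P·Fᵀ + Q = [1046364/1361 916356/1361 -553248/1361; 916356/1361 937005/1361 -647553/1361; -553248/1361 -647553/1361 504138/1361]
step 1: y = z − H·x̄ = [-122743/1361]
step 1: S = H·P̄·Hᵀ + R = [23915704/1361]
step 1: K = P̄·Hᵀ·S⁻¹ = [1199709/5978926; 4691727/23915704; -1586079/11957852]
step 1: x' = x̄ + K·y = [6663569/5978926, -19389737/23915704, 21258125/11957852]
step 1: P' = (I − K·H)·P̄ = [183293970/2989463 -110126667/5978926 182894067/2989463; -110126667/5978926 291573831/23915704 -221817243/11957852; 182894067/2989463 -221817243/11957852 366316827/5978926]

step 0: x' = [4714/1361, -1971/1361, 5173/1361], P' = [41435/1361 -11296/1361 41269/1361; -11296/1361 11964/1361 -11472/1361; 41269/1361 -11472/1361 41405/1361]
step 1: x' = [6663569/5978926, -19389737/23915704, 21258125/11957852], P' = [183293970/2989463 -110126667/5978926 182894067/2989463; -110126667/5978926 291573831/23915704 -221817243/11957852; 182894067/2989463 -221817243/11957852 366316827/5978926]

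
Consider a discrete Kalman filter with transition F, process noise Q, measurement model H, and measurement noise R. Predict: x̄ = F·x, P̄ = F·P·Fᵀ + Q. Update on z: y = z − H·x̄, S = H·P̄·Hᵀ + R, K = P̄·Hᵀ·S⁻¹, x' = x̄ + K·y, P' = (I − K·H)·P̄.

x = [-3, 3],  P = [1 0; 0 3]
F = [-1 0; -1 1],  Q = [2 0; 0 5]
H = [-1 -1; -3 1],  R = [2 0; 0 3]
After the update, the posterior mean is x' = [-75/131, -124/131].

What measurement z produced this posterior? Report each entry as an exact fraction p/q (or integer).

z = [3, 1]

x̄ = F·x = [3, 6]
P̄ = F·P·Fᵀ + Q = [3 1; 1 9]
S = H·P̄·Hᵀ + R = [16 2; 2 33]
K = P̄·Hᵀ·S⁻¹ = [-29/131 -30/131; -171/262 29/131]
x' − x̄ = [-468/131, -910/131] = K·y
y = (KᵀK)⁻¹·Kᵀ·(x' − x̄) = [12, 4]
z = y + H·x̄ = [12, 4] + [-9, -3] = [3, 1]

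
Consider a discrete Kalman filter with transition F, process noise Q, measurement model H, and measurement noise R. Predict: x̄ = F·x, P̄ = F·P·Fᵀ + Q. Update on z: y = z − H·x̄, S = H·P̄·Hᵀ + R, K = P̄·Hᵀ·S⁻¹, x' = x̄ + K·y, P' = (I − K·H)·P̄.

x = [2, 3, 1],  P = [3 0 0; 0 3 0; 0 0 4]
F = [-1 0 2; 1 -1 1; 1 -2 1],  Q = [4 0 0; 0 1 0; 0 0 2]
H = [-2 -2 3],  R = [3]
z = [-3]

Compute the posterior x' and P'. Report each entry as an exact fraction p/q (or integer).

x' = [-123/76, 21/76, -147/76]
P' = [1815/152 1047/152 1867/152; 1047/152 1623/152 1787/152; 1867/152 1787/152 2463/152]

x̄ = F·x = [0, 0, -3]
P̄ = F·P·Fᵀ + Q = [23 5 5; 5 11 13; 5 13 21]
y = z − H·x̄ = [6]
S = H·P̄·Hᵀ + R = [152]
K = P̄·Hᵀ·S⁻¹ = [-41/152; 7/152; 27/152]
x' = x̄ + K·y = [-123/76, 21/76, -147/76]
P' = (I − K·H)·P̄ = [1815/152 1047/152 1867/152; 1047/152 1623/152 1787/152; 1867/152 1787/152 2463/152]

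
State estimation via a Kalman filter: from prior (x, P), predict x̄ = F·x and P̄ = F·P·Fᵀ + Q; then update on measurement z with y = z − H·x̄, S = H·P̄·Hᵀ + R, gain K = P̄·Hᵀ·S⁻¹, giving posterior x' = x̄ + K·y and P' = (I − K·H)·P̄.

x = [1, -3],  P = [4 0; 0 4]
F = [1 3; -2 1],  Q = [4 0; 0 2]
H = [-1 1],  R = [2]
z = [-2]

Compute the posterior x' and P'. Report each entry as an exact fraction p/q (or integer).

x' = [-14/3, -13/2]
P' = [52/3 16; 16 83/5]

x̄ = F·x = [-8, -5]
P̄ = F·P·Fᵀ + Q = [44 4; 4 22]
y = z − H·x̄ = [-5]
S = H·P̄·Hᵀ + R = [60]
K = P̄·Hᵀ·S⁻¹ = [-2/3; 3/10]
x' = x̄ + K·y = [-14/3, -13/2]
P' = (I − K·H)·P̄ = [52/3 16; 16 83/5]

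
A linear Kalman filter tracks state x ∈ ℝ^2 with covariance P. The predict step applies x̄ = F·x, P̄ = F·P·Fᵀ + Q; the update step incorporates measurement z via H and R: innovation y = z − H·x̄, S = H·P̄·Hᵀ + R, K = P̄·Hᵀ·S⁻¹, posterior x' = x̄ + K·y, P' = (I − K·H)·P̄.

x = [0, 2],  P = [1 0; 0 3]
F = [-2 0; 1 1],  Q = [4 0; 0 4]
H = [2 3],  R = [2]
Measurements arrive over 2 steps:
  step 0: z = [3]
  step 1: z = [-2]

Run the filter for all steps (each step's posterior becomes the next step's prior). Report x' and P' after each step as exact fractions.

step 0: x' = [-15/41, 52/41], P' = [278/41 -182/41; -182/41 128/41]
step 1: x' = [-1091/592, 1415/2368], P' = [815/74 -2091/296; -2091/296 5615/1184]

step 0: x̄ = F·x = [0, 2]
step 0: P̄ = F·P·Fᵀ + Q = [8 -2; -2 8]
step 0: y = z − H·x̄ = [-3]
step 0: S = H·P̄·Hᵀ + R = [82]
step 0: K = P̄·Hᵀ·S⁻¹ = [5/41; 10/41]
step 0: x' = x̄ + K·y = [-15/41, 52/41]
step 0: P' = (I − K·H)·P̄ = [278/41 -182/41; -182/41 128/41]
step 1: x̄ = F·x = [30/41, 37/41]
step 1: P̄ = F·P·Fᵀ + Q = [1276/41 -192/41; -192/41 206/41]
step 1: y = z − H·x̄ = [-253/41]
step 1: S = H·P̄·Hᵀ + R = [4736/41]
step 1: K = P̄·Hᵀ·S⁻¹ = [247/592; 117/2368]
step 1: x' = x̄ + K·y = [-1091/592, 1415/2368]
step 1: P' = (I − K·H)·P̄ = [815/74 -2091/296; -2091/296 5615/1184]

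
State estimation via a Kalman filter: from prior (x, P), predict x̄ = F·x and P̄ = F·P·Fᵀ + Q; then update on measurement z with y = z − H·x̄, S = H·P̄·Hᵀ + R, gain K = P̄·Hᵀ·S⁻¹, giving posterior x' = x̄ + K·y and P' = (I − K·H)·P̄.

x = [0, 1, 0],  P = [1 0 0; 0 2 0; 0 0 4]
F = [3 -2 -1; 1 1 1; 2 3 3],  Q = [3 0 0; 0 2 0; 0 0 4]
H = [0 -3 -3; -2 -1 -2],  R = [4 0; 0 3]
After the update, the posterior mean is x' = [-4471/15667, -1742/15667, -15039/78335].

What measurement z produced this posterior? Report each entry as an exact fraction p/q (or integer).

z = [1, 1]

x̄ = F·x = [-2, 1, 3]
P̄ = F·P·Fᵀ + Q = [24 -5 -18; -5 9 20; -18 20 62]
S = H·P̄·Hᵀ + R = [1003 441; 441 272]
K = P̄·Hᵀ·S⁻¹ = [4371/15667 -7490/15667; -1293/15667 -150/15667; -19284/78335 162/78335]
x' − x̄ = [26863/15667, -17409/15667, -250044/78335] = K·y
y = (KᵀK)⁻¹·Kᵀ·(x' − x̄) = [13, 4]
z = y + H·x̄ = [13, 4] + [-12, -3] = [1, 1]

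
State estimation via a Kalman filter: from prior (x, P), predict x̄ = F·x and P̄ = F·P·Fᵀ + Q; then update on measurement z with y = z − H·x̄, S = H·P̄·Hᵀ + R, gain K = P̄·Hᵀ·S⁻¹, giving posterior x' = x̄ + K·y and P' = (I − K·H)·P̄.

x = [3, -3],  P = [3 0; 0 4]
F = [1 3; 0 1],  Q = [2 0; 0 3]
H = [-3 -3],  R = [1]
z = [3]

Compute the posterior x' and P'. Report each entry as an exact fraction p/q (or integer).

x' = [-78/649, -579/649]
P' = [1328/649 -1275/649; -1275/649 1294/649]

x̄ = F·x = [-6, -3]
P̄ = F·P·Fᵀ + Q = [41 12; 12 7]
y = z − H·x̄ = [-24]
S = H·P̄·Hᵀ + R = [649]
K = P̄·Hᵀ·S⁻¹ = [-159/649; -57/649]
x' = x̄ + K·y = [-78/649, -579/649]
P' = (I − K·H)·P̄ = [1328/649 -1275/649; -1275/649 1294/649]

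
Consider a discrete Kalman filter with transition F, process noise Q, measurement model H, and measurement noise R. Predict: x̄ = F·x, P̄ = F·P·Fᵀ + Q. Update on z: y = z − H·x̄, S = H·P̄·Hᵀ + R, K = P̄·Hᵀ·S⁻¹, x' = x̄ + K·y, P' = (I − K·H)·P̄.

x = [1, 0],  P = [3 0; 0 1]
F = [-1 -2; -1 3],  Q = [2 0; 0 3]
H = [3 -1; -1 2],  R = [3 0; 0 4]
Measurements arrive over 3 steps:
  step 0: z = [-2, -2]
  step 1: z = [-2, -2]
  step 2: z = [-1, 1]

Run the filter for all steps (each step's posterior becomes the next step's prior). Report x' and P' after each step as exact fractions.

step 0: x' = [-38/33, -50/33], P' = [236/429 248/429; 248/429 566/429]
step 1: x' = [-53522/83575, -68008/83575], P' = [112786/250725 33993/83575; 33993/83575 172329/167150]
step 2: x' = [-52437241/472243989, 69202277/157414663], P' = [211763672/472243989 63998194/157414663; 63998194/157414663 162328869/157414663]

step 0: x̄ = F·x = [-1, -1]
step 0: P̄ = F·P·Fᵀ + Q = [9 -3; -3 15]
step 0: y = z − H·x̄ = [0, -1]
step 0: S = H·P̄·Hᵀ + R = [117 -78; -78 85]
step 0: K = P̄·Hᵀ·S⁻¹ = [460/1287 5/33; 178/1287 17/33]
step 0: x' = x̄ + K·y = [-38/33, -50/33]
step 0: P' = (I − K·H)·P̄ = [236/429 248/429; 248/429 566/429]
step 1: x̄ = F·x = [46/11, -112/33]
step 1: P̄ = F·P·Fᵀ + Q = [1450/143 -1136/143; -1136/143 5129/429]
step 1: y = z − H·x̄ = [-592/33, 296/33]
step 1: S = H·P̄·Hᵀ + R = [5078/33 -3628/33; -3628/33 40214/429]
step 1: K = P̄·Hᵀ·S⁻¹ = [78793/250725 22793/250725; 10543/167150 34584/83575]
step 1: x' = x̄ + K·y = [-53522/83575, -68008/83575]
step 1: P' = (I − K·H)·P̄ = [112786/250725 33993/83575; 33993/83575 172329/167150]
step 2: x̄ = F·x = [189538/83575, -150502/83575]
step 2: P̄ = F·P·Fᵀ + Q = [2056126/250725 -1540154/250725; -1540154/250725 5159057/501450]
step 2: y = z − H·x̄ = [-802691/83575, 574117/83575]
step 2: S = H·P̄·Hᵀ + R = [62155523/501450 -22108513/250725; -22108513/250725 19537756/250725]
step 2: K = P̄·Hᵀ·S⁻¹ = [21109354/67463427 43056373/472243989; 1412653/22487809 65164886/157414663]
step 2: x' = x̄ + K·y = [-52437241/472243989, 69202277/157414663]
step 2: P' = (I − K·H)·P̄ = [211763672/472243989 63998194/157414663; 63998194/157414663 162328869/157414663]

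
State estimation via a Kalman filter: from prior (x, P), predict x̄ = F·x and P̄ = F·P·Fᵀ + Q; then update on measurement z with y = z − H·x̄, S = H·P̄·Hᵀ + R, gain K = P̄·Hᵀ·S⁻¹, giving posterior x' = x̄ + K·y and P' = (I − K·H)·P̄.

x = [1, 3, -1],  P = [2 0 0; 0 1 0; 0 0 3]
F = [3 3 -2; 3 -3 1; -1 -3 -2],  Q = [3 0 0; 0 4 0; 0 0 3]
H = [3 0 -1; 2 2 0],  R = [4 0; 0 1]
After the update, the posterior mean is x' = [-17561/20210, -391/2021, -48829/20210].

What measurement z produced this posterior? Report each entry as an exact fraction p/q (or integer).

z = [-1, -2]

x̄ = F·x = [14, -7, -8]
P̄ = F·P·Fᵀ + Q = [42 3 -3; 3 34 -3; -3 -3 26]
S = H·P̄·Hᵀ + R = [426 282; 282 329]
K = P̄·Hᵀ·S⁻¹ = [121/430 327/10105; -12/43 938/2021; -173/1290 793/10105]
x' − x̄ = [-300501/20210, 13756/2021, 112851/20210] = K·y
y = (KᵀK)⁻¹·Kᵀ·(x' − x̄) = [-51, -16]
z = y + H·x̄ = [-51, -16] + [50, 14] = [-1, -2]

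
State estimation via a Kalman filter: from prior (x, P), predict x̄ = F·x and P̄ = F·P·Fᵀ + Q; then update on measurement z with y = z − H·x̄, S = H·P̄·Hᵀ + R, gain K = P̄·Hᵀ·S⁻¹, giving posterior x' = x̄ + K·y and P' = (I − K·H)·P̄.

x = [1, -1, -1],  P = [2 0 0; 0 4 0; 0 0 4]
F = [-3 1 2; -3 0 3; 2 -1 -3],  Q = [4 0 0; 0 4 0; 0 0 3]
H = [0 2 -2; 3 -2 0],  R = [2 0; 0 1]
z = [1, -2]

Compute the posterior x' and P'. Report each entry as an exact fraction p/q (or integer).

x' = [-19596/41665, 12668/41665, -6963/41665]
P' = [54374/41665 75718/41665 68372/41665; 75718/41665 115126/41665 104124/41665; 68372/41665 104124/41665 113901/41665]

x̄ = F·x = [-6, -6, 6]
P̄ = F·P·Fᵀ + Q = [42 42 -40; 42 58 -48; -40 -48 51]
y = z − H·x̄ = [25, 4]
S = H·P̄·Hᵀ + R = [822 68; 68 107]
K = P̄·Hᵀ·S⁻¹ = [7346/41665 11686/41665; 11002/41665 -3098/41665; -9777/41665 -3132/41665]
x' = x̄ + K·y = [-19596/41665, 12668/41665, -6963/41665]
P' = (I − K·H)·P̄ = [54374/41665 75718/41665 68372/41665; 75718/41665 115126/41665 104124/41665; 68372/41665 104124/41665 113901/41665]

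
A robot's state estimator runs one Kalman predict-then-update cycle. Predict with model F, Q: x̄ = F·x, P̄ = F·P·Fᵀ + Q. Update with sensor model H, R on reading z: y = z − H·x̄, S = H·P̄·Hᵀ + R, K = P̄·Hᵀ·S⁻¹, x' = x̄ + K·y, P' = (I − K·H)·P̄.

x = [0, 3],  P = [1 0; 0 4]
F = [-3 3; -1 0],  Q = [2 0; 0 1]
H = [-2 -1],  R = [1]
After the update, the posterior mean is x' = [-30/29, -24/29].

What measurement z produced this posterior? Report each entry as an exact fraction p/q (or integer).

z = [3]

x̄ = F·x = [9, 0]
P̄ = F·P·Fᵀ + Q = [47 3; 3 2]
S = H·P̄·Hᵀ + R = [203]
K = P̄·Hᵀ·S⁻¹ = [-97/203; -8/203]
x' − x̄ = [-291/29, -24/29] = K·y
y = (KᵀK)⁻¹·Kᵀ·(x' − x̄) = [21]
z = y + H·x̄ = [21] + [-18] = [3]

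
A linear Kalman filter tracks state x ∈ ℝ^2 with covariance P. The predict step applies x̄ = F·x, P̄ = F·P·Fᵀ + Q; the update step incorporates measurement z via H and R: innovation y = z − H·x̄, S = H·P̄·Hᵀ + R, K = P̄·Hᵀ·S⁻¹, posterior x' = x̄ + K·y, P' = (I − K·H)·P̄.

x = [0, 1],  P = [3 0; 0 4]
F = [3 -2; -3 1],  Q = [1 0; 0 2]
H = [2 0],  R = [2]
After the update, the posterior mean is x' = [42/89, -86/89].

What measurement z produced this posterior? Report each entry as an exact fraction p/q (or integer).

z = [1]

x̄ = F·x = [-2, 1]
P̄ = F·P·Fᵀ + Q = [44 -35; -35 33]
S = H·P̄·Hᵀ + R = [178]
K = P̄·Hᵀ·S⁻¹ = [44/89; -35/89]
x' − x̄ = [220/89, -175/89] = K·y
y = (KᵀK)⁻¹·Kᵀ·(x' − x̄) = [5]
z = y + H·x̄ = [5] + [-4] = [1]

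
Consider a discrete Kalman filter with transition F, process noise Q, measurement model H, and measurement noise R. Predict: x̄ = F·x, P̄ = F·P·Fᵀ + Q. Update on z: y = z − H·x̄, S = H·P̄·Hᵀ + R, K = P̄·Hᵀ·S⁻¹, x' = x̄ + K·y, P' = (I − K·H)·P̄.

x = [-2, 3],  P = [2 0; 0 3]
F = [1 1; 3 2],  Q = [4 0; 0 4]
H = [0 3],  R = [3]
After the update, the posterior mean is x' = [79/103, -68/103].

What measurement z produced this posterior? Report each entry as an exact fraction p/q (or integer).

z = [-2]

x̄ = F·x = [1, 0]
P̄ = F·P·Fᵀ + Q = [9 12; 12 34]
S = H·P̄·Hᵀ + R = [309]
K = P̄·Hᵀ·S⁻¹ = [12/103; 34/103]
x' − x̄ = [-24/103, -68/103] = K·y
y = (KᵀK)⁻¹·Kᵀ·(x' − x̄) = [-2]
z = y + H·x̄ = [-2] + [0] = [-2]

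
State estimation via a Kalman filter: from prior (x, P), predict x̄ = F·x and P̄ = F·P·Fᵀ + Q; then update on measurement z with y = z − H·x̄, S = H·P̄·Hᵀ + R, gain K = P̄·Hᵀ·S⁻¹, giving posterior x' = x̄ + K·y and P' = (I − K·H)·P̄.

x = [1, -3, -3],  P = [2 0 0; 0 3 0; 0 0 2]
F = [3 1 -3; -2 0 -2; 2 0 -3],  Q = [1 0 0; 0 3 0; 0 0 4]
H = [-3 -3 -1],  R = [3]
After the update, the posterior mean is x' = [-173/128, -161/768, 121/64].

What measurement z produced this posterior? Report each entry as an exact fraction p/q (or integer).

z = [3]

x̄ = F·x = [9, 4, 11]
P̄ = F·P·Fᵀ + Q = [40 0 30; 0 19 4; 30 4 30]
S = H·P̄·Hᵀ + R = [768]
K = P̄·Hᵀ·S⁻¹ = [-25/128; -61/768; -11/64]
x' − x̄ = [-1325/128, -3233/768, -583/64] = K·y
y = (KᵀK)⁻¹·Kᵀ·(x' − x̄) = [53]
z = y + H·x̄ = [53] + [-50] = [3]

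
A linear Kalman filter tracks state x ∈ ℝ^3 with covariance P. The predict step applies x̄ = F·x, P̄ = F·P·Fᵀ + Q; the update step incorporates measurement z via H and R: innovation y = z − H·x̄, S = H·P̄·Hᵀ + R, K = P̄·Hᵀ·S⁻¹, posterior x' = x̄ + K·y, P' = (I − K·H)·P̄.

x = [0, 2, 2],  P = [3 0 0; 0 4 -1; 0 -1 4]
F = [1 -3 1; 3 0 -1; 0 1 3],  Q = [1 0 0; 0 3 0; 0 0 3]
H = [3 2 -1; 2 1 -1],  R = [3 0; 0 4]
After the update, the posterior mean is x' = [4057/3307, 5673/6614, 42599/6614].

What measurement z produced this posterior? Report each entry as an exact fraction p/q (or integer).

x̄ = F·x = [-4, -2, 8]
P̄ = F·P·Fᵀ + Q = [50 2 8; 2 34 -11; 8 -11 37]
S = H·P̄·Hᵀ + R = [646 412; 412 273]
K = P̄·Hᵀ·S⁻¹ = [565/3307 286/3307; 3017/6614 -1683/3307; 3629/6614 -3126/3307]
x' − x̄ = [17285/3307, 18901/6614, -10313/6614] = K·y
y = (KᵀK)⁻¹·Kᵀ·(x' − x̄) = [23, 15]
z = y + H·x̄ = [23, 15] + [-24, -18] = [-1, -3]

z = [-1, -3]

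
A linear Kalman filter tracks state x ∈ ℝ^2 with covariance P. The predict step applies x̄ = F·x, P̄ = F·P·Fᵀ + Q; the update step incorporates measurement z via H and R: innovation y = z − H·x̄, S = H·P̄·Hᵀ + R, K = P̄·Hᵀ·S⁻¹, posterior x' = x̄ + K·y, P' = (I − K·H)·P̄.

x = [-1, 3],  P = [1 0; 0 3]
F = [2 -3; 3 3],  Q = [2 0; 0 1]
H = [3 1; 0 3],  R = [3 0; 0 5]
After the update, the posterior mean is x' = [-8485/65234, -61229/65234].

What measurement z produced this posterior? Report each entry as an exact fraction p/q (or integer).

x̄ = F·x = [-11, 6]
P̄ = F·P·Fᵀ + Q = [33 -21; -21 37]
S = H·P̄·Hᵀ + R = [211 -78; -78 338]
K = P̄·Hᵀ·S⁻¹ = [825/2509 -7209/65234; -5/2509 21393/65234]
x' − x̄ = [709089/65234, -452633/65234] = K·y
y = (KᵀK)⁻¹·Kᵀ·(x' − x̄) = [26, -21]
z = y + H·x̄ = [26, -21] + [-27, 18] = [-1, -3]

z = [-1, -3]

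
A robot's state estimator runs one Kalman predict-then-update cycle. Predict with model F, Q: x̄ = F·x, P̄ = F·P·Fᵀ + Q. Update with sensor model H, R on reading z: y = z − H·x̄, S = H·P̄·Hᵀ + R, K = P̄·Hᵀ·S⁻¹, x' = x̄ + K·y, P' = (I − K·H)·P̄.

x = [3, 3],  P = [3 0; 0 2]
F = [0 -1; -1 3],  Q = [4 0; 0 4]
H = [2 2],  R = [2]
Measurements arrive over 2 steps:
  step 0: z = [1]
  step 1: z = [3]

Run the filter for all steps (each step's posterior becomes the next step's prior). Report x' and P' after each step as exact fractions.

step 0: x' = [-3, 139/39], P' = [6 -6; -6 253/39]
step 1: x' = [-7839/5027, 15716/5027], P' = [35229/5027 -35813/5027; -35813/5027 38891/5027]

step 0: x̄ = F·x = [-3, 6]
step 0: P̄ = F·P·Fᵀ + Q = [6 -6; -6 25]
step 0: y = z − H·x̄ = [-5]
step 0: S = H·P̄·Hᵀ + R = [78]
step 0: K = P̄·Hᵀ·S⁻¹ = [0; 19/39]
step 0: x' = x̄ + K·y = [-3, 139/39]
step 0: P' = (I − K·H)·P̄ = [6 -6; -6 253/39]
step 1: x̄ = F·x = [-139/39, 178/13]
step 1: P̄ = F·P·Fᵀ + Q = [409/39 -331/13; -331/13 1357/13]
step 1: y = z − H·x̄ = [-673/39]
step 1: S = H·P̄·Hᵀ + R = [10054/39]
step 1: K = P̄·Hᵀ·S⁻¹ = [-584/5027; 3078/5027]
step 1: x' = x̄ + K·y = [-7839/5027, 15716/5027]
step 1: P' = (I − K·H)·P̄ = [35229/5027 -35813/5027; -35813/5027 38891/5027]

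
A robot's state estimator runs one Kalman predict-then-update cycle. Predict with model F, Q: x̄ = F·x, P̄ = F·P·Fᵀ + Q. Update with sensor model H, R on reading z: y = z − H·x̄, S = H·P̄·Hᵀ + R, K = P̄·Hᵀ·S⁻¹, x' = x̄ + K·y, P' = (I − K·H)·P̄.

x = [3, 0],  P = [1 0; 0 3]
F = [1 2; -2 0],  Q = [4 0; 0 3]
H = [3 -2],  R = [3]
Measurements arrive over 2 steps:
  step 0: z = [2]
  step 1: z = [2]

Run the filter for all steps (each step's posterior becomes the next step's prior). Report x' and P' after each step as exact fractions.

step 0: x̄ = F·x = [3, -6]
step 0: P̄ = F·P·Fᵀ + Q = [17 -2; -2 7]
step 0: y = z − H·x̄ = [-19]
step 0: S = H·P̄·Hᵀ + R = [208]
step 0: K = P̄·Hᵀ·S⁻¹ = [55/208; -5/52]
step 0: x' = x̄ + K·y = [-421/208, -217/52]
step 0: P' = (I − K·H)·P̄ = [511/208 171/52; 171/52 66/13]
step 1: x̄ = F·x = [-2157/208, 421/104]
step 1: P̄ = F·P·Fᵀ + Q = [8303/208 -1879/104; -1879/104 667/52]
step 1: y = z − H·x̄ = [8571/208]
step 1: S = H·P̄·Hᵀ + R = [131119/208]
step 1: K = P̄·Hᵀ·S⁻¹ = [32425/131119; -16610/131119]
step 1: x' = x̄ + K·y = [-23601/131119, -153664/131119]
step 1: P' = (I − K·H)·P̄ = [179329/131119 220356/131119; 220356/131119 355449/131119]

step 0: x' = [-421/208, -217/52], P' = [511/208 171/52; 171/52 66/13]
step 1: x' = [-23601/131119, -153664/131119], P' = [179329/131119 220356/131119; 220356/131119 355449/131119]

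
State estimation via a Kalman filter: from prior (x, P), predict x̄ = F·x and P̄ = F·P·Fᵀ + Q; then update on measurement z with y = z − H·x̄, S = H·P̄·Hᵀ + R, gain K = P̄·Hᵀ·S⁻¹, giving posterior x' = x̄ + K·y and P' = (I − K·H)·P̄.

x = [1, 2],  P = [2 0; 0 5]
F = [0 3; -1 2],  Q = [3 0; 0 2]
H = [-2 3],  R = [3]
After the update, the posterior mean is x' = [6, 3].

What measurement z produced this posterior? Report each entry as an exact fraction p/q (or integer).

z = [-3]

x̄ = F·x = [6, 3]
P̄ = F·P·Fᵀ + Q = [48 30; 30 24]
S = H·P̄·Hᵀ + R = [51]
K = P̄·Hᵀ·S⁻¹ = [-2/17; 4/17]
x' − x̄ = [0, 0] = K·y
y = (KᵀK)⁻¹·Kᵀ·(x' − x̄) = [0]
z = y + H·x̄ = [0] + [-3] = [-3]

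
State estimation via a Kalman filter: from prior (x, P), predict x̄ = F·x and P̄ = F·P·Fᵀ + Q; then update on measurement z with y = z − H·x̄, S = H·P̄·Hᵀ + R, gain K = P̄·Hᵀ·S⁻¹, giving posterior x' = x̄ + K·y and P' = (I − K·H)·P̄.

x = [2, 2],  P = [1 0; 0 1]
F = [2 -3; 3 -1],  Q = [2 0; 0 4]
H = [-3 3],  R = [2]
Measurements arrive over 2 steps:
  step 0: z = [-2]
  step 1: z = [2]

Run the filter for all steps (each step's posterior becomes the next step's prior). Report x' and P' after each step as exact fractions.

step 0: x̄ = F·x = [-2, 4]
step 0: P̄ = F·P·Fᵀ + Q = [15 9; 9 14]
step 0: y = z − H·x̄ = [-20]
step 0: S = H·P̄·Hᵀ + R = [101]
step 0: K = P̄·Hᵀ·S⁻¹ = [-18/101; 15/101]
step 0: x' = x̄ + K·y = [158/101, 104/101]
step 0: P' = (I − K·H)·P̄ = [1191/101 1179/101; 1179/101 1189/101]
step 1: x̄ = F·x = [4/101, 370/101]
step 1: P̄ = F·P·Fᵀ + Q = [1519/101 -2256/101; -2256/101 5238/101]
step 1: y = z − H·x̄ = [-896/101]
step 1: S = H·P̄·Hᵀ + R = [101623/101]
step 1: K = P̄·Hᵀ·S⁻¹ = [-75/673; 22482/101623]
step 1: x' = x̄ + K·y = [692/673, 172838/101623]
step 1: P' = (I − K·H)·P̄ = [1712/673 1662/673; 1662/673 265950/101623]

step 0: x' = [158/101, 104/101], P' = [1191/101 1179/101; 1179/101 1189/101]
step 1: x' = [692/673, 172838/101623], P' = [1712/673 1662/673; 1662/673 265950/101623]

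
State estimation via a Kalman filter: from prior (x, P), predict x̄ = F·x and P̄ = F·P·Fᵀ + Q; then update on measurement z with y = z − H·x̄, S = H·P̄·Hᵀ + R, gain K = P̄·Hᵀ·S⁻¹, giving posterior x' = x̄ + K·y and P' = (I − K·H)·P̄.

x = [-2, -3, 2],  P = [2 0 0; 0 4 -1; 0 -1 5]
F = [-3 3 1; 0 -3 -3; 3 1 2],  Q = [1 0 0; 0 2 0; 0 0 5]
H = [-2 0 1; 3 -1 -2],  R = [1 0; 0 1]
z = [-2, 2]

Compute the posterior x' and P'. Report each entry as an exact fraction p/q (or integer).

x' = [-5987/3944, 13751/3944, -19817/3944]
P' = [12213/3944 -16797/3944 25851/3944; -16797/3944 38289/3944 -41807/3944; 25851/3944 -41807/3944 58065/3944]

x̄ = F·x = [-1, 3, -5]
P̄ = F·P·Fᵀ + Q = [54 -39 -3; -39 65 -33; -3 -33 43]
y = z − H·x̄ = [1, -2]
S = H·P̄·Hᵀ + R = [272 -476; -476 862]
K = P̄·Hᵀ·S⁻¹ = [1425/3944 51/116; -8213/3944 -149/116; 6363/3944 95/116]
x' = x̄ + K·y = [-5987/3944, 13751/3944, -19817/3944]
P' = (I − K·H)·P̄ = [12213/3944 -16797/3944 25851/3944; -16797/3944 38289/3944 -41807/3944; 25851/3944 -41807/3944 58065/3944]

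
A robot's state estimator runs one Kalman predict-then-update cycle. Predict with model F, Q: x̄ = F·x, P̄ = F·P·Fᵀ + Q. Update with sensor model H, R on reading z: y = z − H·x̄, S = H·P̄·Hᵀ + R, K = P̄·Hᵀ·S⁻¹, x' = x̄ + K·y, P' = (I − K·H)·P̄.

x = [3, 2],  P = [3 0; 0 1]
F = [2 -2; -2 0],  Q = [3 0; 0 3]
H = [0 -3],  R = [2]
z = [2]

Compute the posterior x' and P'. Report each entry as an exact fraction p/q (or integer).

x̄ = F·x = [2, -6]
P̄ = F·P·Fᵀ + Q = [19 -12; -12 15]
y = z − H·x̄ = [-16]
S = H·P̄·Hᵀ + R = [137]
K = P̄·Hᵀ·S⁻¹ = [36/137; -45/137]
x' = x̄ + K·y = [-302/137, -102/137]
P' = (I − K·H)·P̄ = [1307/137 -24/137; -24/137 30/137]

x' = [-302/137, -102/137]
P' = [1307/137 -24/137; -24/137 30/137]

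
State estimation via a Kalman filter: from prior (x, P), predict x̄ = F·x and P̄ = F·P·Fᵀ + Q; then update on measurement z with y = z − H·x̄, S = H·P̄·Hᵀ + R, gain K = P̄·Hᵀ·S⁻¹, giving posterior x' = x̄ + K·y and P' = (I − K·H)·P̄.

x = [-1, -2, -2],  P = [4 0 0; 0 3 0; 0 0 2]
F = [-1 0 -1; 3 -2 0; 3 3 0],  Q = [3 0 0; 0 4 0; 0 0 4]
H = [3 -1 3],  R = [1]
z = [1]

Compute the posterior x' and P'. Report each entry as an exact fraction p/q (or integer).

x' = [303/97, -39/97, -285/97]
P' = [4356/485 -5718/485 -6261/485; -5718/485 24064/485 13728/485; -6261/485 13728/485 10886/485]

x̄ = F·x = [3, 1, -9]
P̄ = F·P·Fᵀ + Q = [9 -12 -12; -12 52 18; -12 18 67]
y = z − H·x̄ = [20]
S = H·P̄·Hᵀ + R = [485]
K = P̄·Hᵀ·S⁻¹ = [3/485; -34/485; 147/485]
x' = x̄ + K·y = [303/97, -39/97, -285/97]
P' = (I − K·H)·P̄ = [4356/485 -5718/485 -6261/485; -5718/485 24064/485 13728/485; -6261/485 13728/485 10886/485]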